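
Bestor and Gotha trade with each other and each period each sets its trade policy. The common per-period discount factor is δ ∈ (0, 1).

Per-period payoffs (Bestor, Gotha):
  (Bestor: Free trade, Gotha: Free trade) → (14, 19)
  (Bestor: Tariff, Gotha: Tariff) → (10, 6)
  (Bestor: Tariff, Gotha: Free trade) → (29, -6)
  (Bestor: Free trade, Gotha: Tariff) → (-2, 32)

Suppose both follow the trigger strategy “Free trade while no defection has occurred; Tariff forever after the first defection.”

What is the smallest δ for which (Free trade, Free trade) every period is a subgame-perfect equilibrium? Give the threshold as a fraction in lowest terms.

15/19

For Bestor: deviation gain 29−14 = 15, per-period punishment loss 14−10 = 4. IC gives δ ≥ 15/19.
For Gotha: gain 13, loss 13 per period, so δ ≥ 13/26 = 1/2.
The tighter constraint is Bestor's, so cooperation needs δ ≥ 15/19.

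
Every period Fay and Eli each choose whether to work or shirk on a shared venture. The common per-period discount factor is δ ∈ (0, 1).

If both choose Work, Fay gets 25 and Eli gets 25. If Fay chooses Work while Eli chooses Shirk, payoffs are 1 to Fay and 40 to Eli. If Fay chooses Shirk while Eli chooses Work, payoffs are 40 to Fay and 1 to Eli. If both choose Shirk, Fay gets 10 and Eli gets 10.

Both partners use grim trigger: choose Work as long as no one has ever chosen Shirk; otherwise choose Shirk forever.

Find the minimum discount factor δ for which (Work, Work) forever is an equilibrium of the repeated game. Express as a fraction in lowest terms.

25/(1−δ) ≥ 40 + 10δ/(1−δ)
25 ≥ 40 − 30δ
δ ≥ 15/30 = 1/2.

1/2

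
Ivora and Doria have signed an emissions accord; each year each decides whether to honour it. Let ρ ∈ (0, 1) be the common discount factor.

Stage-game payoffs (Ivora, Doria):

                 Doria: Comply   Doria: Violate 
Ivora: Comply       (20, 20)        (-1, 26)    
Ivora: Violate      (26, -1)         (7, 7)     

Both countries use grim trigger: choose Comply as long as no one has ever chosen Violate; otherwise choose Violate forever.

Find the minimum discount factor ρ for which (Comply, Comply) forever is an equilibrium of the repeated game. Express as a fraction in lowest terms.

6/19

Cooperation forever yields 20 each period: 20/(1−ρ).
Deviating yields 26 once, then 7 forever: 26 + 7ρ/(1−ρ).
No profitable deviation requires 20/(1−ρ) ≥ 26 + 7ρ/(1−ρ).
Multiplying by (1−ρ): 20 ≥ 26(1−ρ) + 7ρ = 26 − 19ρ.
So 19ρ ≥ 6, i.e. ρ ≥ 6/19.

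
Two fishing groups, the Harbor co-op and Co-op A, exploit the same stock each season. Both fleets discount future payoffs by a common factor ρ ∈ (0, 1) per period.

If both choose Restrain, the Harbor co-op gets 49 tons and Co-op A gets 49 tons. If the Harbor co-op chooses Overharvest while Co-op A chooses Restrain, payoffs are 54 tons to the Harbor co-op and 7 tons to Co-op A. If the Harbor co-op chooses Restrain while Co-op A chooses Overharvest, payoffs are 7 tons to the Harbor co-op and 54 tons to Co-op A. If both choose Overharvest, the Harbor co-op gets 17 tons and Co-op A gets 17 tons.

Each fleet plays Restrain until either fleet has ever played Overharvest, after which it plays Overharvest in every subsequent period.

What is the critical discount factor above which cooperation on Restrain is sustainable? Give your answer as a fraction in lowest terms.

49/(1−ρ) ≥ 54 + 17ρ/(1−ρ)
49 ≥ 54 − 37ρ
ρ ≥ 5/37.

5/37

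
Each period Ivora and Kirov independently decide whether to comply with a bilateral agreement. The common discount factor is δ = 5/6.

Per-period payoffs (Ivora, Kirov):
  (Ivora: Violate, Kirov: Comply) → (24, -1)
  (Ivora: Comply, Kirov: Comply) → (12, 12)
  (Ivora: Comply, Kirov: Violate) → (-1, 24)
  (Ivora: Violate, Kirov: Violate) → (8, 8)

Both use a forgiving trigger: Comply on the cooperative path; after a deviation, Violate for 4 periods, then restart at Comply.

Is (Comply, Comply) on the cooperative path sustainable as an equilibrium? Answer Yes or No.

No

Comparing payoff streams over the 5 periods until play realigns: cooperate → 12(1+δ+…+δ^4); deviate → 24 + 8(δ+…+δ^4).
Cooperation is sustained iff (12−8)(δ+…+δ^4) ≥ 24−12.
δ+…+δ^4 = 5/6·(1−(5/6)^4)/(1−5/6) = 2.5887, and (24−12)/(12−8) = 3.0000.
2.5887 < 3.0000, so cooperation is not sustainable.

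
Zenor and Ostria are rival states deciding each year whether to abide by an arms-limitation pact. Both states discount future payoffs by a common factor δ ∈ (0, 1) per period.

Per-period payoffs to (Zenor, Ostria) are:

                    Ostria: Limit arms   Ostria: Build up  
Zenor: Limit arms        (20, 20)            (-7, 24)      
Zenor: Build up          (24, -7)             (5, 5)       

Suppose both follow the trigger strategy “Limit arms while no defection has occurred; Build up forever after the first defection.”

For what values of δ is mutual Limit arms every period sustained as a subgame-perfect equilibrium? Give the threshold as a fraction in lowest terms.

4/19

One-period gain from deviating is 24 − 20 = 4. The loss is 20 − 5 = 15 in every subsequent period, with present value 15·δ/(1−δ).
Deviation is unprofitable when 15·δ/(1−δ) ≥ 4, i.e. δ/(1−δ) ≥ 4/15.
Equivalently δ ≥ 4/(4+15) = 4/19.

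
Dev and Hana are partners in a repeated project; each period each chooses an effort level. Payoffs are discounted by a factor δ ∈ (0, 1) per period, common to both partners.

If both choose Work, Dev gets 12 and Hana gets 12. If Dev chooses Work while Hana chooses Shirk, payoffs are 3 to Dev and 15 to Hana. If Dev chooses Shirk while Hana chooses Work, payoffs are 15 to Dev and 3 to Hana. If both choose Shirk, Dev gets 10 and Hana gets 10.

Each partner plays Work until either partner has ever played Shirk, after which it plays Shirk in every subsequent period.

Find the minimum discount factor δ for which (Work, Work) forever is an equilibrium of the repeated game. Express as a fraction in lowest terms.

3/5

Under grim trigger the critical discount factor is (T−C)/(T−P) with T = 15, C = 12, P = 10.
δ* = (15−12)/(15−10) = 3/5.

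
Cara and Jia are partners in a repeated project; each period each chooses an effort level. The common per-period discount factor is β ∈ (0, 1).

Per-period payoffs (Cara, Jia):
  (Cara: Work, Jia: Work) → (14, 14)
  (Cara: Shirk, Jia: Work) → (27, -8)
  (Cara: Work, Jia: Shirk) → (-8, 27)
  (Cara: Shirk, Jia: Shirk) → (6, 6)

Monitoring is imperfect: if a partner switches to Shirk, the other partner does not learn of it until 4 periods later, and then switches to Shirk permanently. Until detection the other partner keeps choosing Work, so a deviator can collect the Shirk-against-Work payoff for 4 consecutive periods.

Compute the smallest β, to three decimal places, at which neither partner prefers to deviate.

Deviating for the 4 undetected periods gains 27−14 = 13 per period over cooperation, then loses 14−6 = 8 per period forever once punishment starts.
Gain: 13(1 + β + … + β^3); loss: 8·β^4/(1−β).
No profitable deviation ⇔ 13(1−β^4) ≤ 8·β^4, i.e. β^4 ≥ 13/(13+8) = 13/21.
Hence β ≥ (13/21)^(1/4) ≈ 0.887.

0.887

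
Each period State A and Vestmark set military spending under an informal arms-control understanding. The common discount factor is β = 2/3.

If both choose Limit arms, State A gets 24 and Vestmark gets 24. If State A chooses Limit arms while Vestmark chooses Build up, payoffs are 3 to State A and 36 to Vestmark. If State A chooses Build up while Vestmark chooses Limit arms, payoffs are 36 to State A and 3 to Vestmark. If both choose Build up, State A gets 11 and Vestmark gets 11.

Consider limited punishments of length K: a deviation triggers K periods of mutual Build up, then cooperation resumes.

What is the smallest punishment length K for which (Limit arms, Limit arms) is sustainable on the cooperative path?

IC: β(1−β^K)/(1−β) ≥ (36−24)/(24−11) = 12/13.
With β = 2/3: need 1 − β^K ≥ 12/13·(1−2/3)/(2/3), i.e. β^K ≤ 0.5385.
Since (2/3)^1 = 0.6667 and (2/3)^2 = 0.4444, the smallest such K is 2.

2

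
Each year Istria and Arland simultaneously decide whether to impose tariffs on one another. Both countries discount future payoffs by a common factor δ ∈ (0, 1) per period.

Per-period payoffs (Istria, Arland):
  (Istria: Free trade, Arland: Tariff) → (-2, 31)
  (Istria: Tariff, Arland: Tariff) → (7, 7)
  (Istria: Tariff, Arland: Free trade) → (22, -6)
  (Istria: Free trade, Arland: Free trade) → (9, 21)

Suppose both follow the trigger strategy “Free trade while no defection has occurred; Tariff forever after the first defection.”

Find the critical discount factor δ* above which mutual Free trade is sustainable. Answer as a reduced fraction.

For Istria: deviation gain 22−9 = 13, per-period punishment loss 9−7 = 2. IC gives δ ≥ 13/15.
For Arland: gain 10, loss 14 per period, so δ ≥ 10/24 = 5/12.
The tighter constraint is Istria's, so cooperation needs δ ≥ 13/15.

13/15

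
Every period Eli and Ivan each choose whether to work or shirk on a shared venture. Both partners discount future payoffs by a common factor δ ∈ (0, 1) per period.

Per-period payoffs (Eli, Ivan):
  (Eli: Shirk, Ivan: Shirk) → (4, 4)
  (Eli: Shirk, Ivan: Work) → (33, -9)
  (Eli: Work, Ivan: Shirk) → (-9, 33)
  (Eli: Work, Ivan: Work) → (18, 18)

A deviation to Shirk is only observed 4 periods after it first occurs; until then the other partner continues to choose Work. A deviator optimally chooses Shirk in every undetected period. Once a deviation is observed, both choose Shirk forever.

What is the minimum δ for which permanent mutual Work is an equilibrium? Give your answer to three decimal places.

Deviating for the 4 undetected periods gains 33−18 = 15 per period over cooperation, then loses 18−4 = 14 per period forever once punishment starts.
Gain: 15(1 + δ + … + δ^3); loss: 14·δ^4/(1−δ).
No profitable deviation ⇔ 15(1−δ^4) ≤ 14·δ^4, i.e. δ^4 ≥ 15/(15+14) = 15/29.
Hence δ ≥ (15/29)^(1/4) ≈ 0.848.

0.848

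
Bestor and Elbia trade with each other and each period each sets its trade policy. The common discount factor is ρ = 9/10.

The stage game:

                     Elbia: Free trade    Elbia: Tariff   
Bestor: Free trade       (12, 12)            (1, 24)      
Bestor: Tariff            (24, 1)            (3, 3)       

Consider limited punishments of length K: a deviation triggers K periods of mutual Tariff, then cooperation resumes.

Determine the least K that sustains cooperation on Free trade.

IC: ρ(1−ρ^K)/(1−ρ) ≥ (24−12)/(12−3) = 4/3.
With ρ = 9/10: need 1 − ρ^K ≥ 4/3·(1−9/10)/(9/10), i.e. ρ^K ≤ 0.8519.
Since (9/10)^1 = 0.9000 and (9/10)^2 = 0.8100, the smallest such K is 2.

2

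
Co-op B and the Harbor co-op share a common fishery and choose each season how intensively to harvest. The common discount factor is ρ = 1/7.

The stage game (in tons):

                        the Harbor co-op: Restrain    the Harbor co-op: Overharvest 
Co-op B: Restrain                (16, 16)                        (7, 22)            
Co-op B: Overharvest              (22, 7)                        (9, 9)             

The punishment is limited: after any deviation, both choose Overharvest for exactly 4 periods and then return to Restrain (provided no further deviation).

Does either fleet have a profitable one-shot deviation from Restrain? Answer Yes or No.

Yes

Comparing payoff streams over the 5 periods until play realigns: cooperate → 16(1+ρ+…+ρ^4); deviate → 22 + 9(ρ+…+ρ^4).
Cooperation is sustained iff (16−9)(ρ+…+ρ^4) ≥ 22−16.
ρ+…+ρ^4 = 1/7·(1−(1/7)^4)/(1−1/7) = 0.1666, and (22−16)/(16−9) = 0.8571.
0.1666 < 0.8571, so cooperation is not sustainable.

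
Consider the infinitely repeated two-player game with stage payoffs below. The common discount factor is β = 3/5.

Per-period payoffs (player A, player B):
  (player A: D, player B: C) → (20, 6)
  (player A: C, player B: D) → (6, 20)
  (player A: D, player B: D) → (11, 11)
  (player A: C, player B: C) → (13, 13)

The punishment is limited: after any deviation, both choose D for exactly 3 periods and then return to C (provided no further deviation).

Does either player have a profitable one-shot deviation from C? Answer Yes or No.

Yes

A one-shot deviation gives 20 now, then 11 for 3 periods, then back to 13.
Gain from deviating: (20−13) today; loss: (13−11) in each of the next 3 periods.
No-deviation condition: (13−11)(β+…+β^3) ≥ 20−13, i.e. β+…+β^3 ≥ 7/2.
At β = 3/5: β+…+β^3 = 1.1760 < 3.5000.
So cooperation is not sustainable.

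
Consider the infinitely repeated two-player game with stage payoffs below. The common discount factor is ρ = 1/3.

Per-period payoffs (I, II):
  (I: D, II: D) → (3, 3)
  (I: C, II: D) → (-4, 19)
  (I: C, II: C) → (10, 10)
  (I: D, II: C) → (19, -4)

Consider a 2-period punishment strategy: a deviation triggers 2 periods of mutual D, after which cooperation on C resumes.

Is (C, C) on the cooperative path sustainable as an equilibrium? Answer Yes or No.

No

IC: ρ+…+ρ^2 ≥ (19−10)/(10−3) = 9/7.
At ρ = 1/3: partial sum = 0.4444 < 1.2857. Cooperation not sustainable.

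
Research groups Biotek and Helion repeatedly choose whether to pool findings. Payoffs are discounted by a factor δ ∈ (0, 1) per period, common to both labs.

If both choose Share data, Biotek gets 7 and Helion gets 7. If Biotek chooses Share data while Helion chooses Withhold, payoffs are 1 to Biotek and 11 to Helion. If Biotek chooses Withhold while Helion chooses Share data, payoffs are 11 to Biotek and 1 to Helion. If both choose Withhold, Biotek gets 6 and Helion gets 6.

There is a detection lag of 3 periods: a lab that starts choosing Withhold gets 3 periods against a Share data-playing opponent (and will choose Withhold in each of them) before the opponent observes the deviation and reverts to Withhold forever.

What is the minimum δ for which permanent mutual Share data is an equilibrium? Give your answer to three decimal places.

Deviating for the 3 undetected periods gains 11−7 = 4 per period over cooperation, then loses 7−6 = 1 per period forever once punishment starts.
Gain: 4(1 + δ + … + δ^2); loss: 1·δ^3/(1−δ).
No profitable deviation ⇔ 4(1−δ^3) ≤ 1·δ^3, i.e. δ^3 ≥ 4/(4+1) = 4/5.
Hence δ ≥ (4/5)^(1/3) ≈ 0.928.

0.928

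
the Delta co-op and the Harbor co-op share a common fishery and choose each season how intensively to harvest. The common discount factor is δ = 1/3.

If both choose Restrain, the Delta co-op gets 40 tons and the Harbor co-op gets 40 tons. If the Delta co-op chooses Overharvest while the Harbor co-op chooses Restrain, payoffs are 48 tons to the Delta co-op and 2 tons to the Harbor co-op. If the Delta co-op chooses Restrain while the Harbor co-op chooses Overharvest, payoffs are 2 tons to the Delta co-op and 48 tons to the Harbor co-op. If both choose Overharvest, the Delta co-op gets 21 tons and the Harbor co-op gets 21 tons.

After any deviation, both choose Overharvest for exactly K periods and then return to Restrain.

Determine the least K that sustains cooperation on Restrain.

No profitable deviation requires (40−21)(δ+…+δ^K) ≥ 48−40, i.e. δ+…+δ^K ≥ 8/19 ≈ 0.4211.
With δ = 1/3, the partial sums are K=1: 0.3333, K=2: 0.4444.
K = 2 is the first length at which the sum reaches 0.4211.

2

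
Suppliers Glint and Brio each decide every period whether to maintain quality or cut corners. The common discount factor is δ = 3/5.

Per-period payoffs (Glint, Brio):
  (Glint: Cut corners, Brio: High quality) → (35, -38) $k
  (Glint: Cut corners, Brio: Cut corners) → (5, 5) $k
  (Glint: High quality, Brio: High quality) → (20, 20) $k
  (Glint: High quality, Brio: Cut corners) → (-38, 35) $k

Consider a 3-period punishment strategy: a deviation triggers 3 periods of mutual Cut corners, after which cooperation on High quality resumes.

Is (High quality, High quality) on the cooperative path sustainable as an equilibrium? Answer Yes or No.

Yes

IC: δ+…+δ^3 ≥ (35−20)/(20−5) = 1.
At δ = 3/5: partial sum = 1.1760 ≥ 1.0000. Cooperation sustainable.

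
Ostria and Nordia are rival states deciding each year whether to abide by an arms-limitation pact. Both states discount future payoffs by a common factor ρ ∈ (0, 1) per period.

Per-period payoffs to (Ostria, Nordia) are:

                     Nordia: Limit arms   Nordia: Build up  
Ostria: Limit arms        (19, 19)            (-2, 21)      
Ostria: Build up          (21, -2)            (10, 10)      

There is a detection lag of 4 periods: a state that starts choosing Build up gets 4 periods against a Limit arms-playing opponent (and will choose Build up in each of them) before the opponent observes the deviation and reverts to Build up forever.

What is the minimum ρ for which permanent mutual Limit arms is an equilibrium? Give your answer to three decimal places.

0.653

The best deviation is to choose Build up for all 4 undetected periods, earning 21 each, then 10 forever once detected.
Deviation value: 21(1−ρ^4)/(1−ρ) + 10ρ^4/(1−ρ); cooperation value: 19/(1−ρ).
IC: 19 ≥ 21(1−ρ^4) + 10ρ^4 = 21 − 11ρ^4.
So ρ^4 ≥ 2/11, giving ρ ≥ (2/11)^(1/4) ≈ 0.653.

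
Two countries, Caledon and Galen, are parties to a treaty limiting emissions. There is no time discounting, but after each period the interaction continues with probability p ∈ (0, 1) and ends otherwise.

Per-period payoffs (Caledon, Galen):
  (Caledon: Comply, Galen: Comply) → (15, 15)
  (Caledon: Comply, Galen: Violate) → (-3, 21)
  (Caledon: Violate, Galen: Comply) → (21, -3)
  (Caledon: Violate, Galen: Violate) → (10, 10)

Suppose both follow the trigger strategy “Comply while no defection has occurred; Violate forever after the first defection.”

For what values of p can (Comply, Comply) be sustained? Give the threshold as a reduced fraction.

6/11

With no time discounting, the continuation probability p plays the role of the discount factor.
Grim-trigger IC: 15/(1−p) ≥ 21 + 10p/(1−p) ⇒ p ≥ (21−15)/(21−10) = 6/11.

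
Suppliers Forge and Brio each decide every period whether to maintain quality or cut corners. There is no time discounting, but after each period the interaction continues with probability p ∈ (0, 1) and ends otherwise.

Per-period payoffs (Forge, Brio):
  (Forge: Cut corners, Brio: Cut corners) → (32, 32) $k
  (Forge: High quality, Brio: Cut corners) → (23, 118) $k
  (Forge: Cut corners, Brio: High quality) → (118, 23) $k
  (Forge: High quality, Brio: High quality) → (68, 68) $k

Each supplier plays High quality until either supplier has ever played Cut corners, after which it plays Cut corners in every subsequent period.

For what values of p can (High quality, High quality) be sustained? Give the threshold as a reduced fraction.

25/43

With no time discounting, the continuation probability p plays the role of the discount factor.
Grim-trigger IC: 68/(1−p) ≥ 118 + 32p/(1−p) ⇒ p ≥ (118−68)/(118−32) = 25/43.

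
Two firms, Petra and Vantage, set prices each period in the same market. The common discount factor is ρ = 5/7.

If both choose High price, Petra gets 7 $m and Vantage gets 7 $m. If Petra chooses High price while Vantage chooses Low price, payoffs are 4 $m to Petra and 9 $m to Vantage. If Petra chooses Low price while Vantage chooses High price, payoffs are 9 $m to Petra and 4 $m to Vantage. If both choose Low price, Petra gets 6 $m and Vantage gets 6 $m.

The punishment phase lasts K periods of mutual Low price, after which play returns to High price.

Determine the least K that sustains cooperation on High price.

No profitable deviation requires (7−6)(ρ+…+ρ^K) ≥ 9−7, i.e. ρ+…+ρ^K ≥ 2 ≈ 2.0000.
With ρ = 5/7, the partial sums are K=1: 0.7143, K=2: 1.2245, K=3: 1.5889, K=4: 1.8492, K=5: 2.0352.
K = 5 is the first length at which the sum reaches 2.0000.

5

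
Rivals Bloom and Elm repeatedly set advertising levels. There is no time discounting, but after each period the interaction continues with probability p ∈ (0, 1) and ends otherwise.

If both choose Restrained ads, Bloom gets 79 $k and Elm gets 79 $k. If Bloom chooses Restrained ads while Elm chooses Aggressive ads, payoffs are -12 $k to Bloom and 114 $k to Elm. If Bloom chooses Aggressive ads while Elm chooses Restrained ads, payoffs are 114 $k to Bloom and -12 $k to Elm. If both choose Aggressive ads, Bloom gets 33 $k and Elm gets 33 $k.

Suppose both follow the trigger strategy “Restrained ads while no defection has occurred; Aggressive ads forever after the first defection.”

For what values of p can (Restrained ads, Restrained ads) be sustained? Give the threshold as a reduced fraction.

35/81

With no time discounting, the continuation probability p plays the role of the discount factor.
Grim-trigger IC: 79/(1−p) ≥ 114 + 33p/(1−p) ⇒ p ≥ (114−79)/(114−33) = 35/81.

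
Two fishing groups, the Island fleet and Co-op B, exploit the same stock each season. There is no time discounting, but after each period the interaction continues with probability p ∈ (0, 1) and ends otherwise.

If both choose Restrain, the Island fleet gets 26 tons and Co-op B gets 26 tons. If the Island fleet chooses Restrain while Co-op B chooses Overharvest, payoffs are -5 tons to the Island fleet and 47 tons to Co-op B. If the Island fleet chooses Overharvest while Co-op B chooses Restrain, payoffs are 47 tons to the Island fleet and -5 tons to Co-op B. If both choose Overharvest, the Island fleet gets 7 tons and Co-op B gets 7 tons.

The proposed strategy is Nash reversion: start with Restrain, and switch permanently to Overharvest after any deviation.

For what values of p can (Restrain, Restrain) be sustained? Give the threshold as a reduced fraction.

21/40

With no time discounting, the continuation probability p plays the role of the discount factor.
Grim-trigger IC: 26/(1−p) ≥ 47 + 7p/(1−p) ⇒ p ≥ (47−26)/(47−7) = 21/40.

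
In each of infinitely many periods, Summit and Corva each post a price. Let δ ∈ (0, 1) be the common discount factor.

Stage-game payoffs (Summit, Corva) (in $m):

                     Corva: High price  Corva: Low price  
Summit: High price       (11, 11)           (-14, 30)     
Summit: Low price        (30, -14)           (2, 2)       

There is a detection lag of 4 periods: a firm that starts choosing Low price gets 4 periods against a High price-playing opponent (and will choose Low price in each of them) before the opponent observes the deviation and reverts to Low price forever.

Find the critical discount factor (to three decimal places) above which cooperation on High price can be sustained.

0.908

Deviating for the 4 undetected periods gains 30−11 = 19 per period over cooperation, then loses 11−2 = 9 per period forever once punishment starts.
Gain: 19(1 + δ + … + δ^3); loss: 9·δ^4/(1−δ).
No profitable deviation ⇔ 19(1−δ^4) ≤ 9·δ^4, i.e. δ^4 ≥ 19/(19+9) = 19/28.
Hence δ ≥ (19/28)^(1/4) ≈ 0.908.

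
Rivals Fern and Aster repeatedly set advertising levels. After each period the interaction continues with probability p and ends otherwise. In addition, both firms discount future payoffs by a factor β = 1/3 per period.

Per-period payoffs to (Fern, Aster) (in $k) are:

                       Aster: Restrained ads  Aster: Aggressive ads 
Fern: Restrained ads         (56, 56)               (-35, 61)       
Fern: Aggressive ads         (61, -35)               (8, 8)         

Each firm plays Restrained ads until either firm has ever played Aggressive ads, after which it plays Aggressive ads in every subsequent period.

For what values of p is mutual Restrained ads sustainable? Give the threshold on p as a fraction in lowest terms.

Expected continuation weight on next period's payoff is β·p = 1/3·p, which plays the role of the discount factor.
Cooperation requires 1/3·p ≥ (61−56)/(61−8) = 5/53, hence p ≥ 15/53.

15/53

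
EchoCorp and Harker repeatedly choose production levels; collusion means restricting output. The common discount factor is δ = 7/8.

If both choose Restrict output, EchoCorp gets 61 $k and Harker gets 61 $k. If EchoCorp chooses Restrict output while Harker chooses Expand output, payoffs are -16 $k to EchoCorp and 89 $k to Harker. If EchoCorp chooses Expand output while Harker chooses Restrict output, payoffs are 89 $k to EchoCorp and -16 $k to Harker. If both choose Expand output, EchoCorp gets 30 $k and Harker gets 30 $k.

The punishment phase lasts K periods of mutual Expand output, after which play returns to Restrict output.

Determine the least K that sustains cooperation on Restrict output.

No profitable deviation requires (61−30)(δ+…+δ^K) ≥ 89−61, i.e. δ+…+δ^K ≥ 28/31 ≈ 0.9032.
With δ = 7/8, the partial sums are K=1: 0.8750, K=2: 1.6406.
K = 2 is the first length at which the sum reaches 0.9032.

2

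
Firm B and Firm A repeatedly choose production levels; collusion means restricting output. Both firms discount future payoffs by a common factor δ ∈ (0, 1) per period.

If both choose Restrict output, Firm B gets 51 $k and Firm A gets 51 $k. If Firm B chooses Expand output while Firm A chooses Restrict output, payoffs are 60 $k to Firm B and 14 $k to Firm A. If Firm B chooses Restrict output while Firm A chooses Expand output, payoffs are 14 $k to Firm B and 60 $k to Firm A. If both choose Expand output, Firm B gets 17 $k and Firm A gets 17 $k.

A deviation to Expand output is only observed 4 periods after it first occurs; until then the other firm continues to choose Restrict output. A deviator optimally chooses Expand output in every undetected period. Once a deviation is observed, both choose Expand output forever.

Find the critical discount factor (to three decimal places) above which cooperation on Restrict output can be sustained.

Deviating for the 4 undetected periods gains 60−51 = 9 per period over cooperation, then loses 51−17 = 34 per period forever once punishment starts.
Gain: 9(1 + δ + … + δ^3); loss: 34·δ^4/(1−δ).
No profitable deviation ⇔ 9(1−δ^4) ≤ 34·δ^4, i.e. δ^4 ≥ 9/(9+34) = 9/43.
Hence δ ≥ (9/43)^(1/4) ≈ 0.676.

0.676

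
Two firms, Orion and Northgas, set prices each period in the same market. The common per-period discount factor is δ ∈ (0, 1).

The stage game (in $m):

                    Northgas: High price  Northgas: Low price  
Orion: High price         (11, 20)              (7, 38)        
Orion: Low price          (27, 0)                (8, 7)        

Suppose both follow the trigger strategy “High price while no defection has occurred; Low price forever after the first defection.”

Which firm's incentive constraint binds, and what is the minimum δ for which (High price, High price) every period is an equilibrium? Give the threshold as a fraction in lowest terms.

Orion; δ ≥ 16/19

For Orion: deviation gain 27−11 = 16, per-period punishment loss 11−8 = 3. IC gives δ ≥ 16/19.
For Northgas: gain 18, loss 13 per period, so δ ≥ 18/31.
The tighter constraint is Orion's, so cooperation needs δ ≥ 16/19.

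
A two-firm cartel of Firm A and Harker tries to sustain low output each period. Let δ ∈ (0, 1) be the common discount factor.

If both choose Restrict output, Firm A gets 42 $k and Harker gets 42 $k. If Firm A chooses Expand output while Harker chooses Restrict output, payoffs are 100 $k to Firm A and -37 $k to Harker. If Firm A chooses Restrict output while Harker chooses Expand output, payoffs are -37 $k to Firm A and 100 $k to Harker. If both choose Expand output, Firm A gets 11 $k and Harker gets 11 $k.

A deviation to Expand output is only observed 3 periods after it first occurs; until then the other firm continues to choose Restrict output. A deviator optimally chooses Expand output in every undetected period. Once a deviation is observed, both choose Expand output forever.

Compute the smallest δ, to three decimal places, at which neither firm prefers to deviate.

0.867

The best deviation is to choose Expand output for all 3 undetected periods, earning 100 each, then 11 forever once detected.
Deviation value: 100(1−δ^3)/(1−δ) + 11δ^3/(1−δ); cooperation value: 42/(1−δ).
IC: 42 ≥ 100(1−δ^3) + 11δ^3 = 100 − 89δ^3.
So δ^3 ≥ 58/89, giving δ ≥ (58/89)^(1/3) ≈ 0.867.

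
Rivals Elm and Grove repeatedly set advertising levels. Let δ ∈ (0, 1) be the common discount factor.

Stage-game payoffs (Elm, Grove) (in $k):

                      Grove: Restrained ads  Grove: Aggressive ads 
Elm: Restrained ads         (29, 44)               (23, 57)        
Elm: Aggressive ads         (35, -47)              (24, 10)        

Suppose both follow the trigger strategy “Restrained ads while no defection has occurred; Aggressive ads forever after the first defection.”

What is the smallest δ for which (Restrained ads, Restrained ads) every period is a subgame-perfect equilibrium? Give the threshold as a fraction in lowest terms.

For Elm: deviation gain 35−29 = 6, per-period punishment loss 29−24 = 5. IC gives δ ≥ 6/11.
For Grove: gain 13, loss 34 per period, so δ ≥ 13/47.
The tighter constraint is Elm's, so cooperation needs δ ≥ 6/11.

6/11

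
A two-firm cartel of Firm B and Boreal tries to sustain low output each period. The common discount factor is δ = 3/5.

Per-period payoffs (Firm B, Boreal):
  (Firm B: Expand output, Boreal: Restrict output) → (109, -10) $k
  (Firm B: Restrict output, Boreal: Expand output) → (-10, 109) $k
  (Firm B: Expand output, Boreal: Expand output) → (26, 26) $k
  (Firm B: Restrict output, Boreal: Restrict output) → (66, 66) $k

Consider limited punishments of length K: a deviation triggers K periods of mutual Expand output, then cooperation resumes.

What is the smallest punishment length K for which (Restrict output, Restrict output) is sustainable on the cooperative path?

IC: δ(1−δ^K)/(1−δ) ≥ (109−66)/(66−26) = 43/40.
With δ = 3/5: need 1 − δ^K ≥ 43/40·(1−3/5)/(3/5), i.e. δ^K ≤ 0.2833.
Since (3/5)^2 = 0.3600 and (3/5)^3 = 0.2160, the smallest such K is 3.

3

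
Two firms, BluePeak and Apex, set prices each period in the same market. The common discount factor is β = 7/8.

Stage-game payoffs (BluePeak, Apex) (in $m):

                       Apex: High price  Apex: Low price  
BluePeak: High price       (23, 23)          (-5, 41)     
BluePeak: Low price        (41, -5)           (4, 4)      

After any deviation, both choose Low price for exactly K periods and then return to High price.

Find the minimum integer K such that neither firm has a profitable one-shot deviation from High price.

IC: β(1−β^K)/(1−β) ≥ (41−23)/(23−4) = 18/19.
With β = 7/8: need 1 − β^K ≥ 18/19·(1−7/8)/(7/8), i.e. β^K ≤ 0.8647.
Since (7/8)^1 = 0.8750 and (7/8)^2 = 0.7656, the smallest such K is 2.

2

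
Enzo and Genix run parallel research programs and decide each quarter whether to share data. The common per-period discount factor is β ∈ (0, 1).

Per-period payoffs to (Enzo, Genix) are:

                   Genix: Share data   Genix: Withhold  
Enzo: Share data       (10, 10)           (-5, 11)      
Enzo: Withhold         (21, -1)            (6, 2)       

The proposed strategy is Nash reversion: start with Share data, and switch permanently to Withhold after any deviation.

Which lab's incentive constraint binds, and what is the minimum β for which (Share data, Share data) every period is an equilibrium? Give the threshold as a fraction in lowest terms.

Enzo's threshold: (21−10)/(21−6) = 11/15.
Genix's threshold: (11−10)/(11−2) = 1/9.
11/15 > 1/9, so Enzo binds and β* = 11/15.

Enzo; β ≥ 11/15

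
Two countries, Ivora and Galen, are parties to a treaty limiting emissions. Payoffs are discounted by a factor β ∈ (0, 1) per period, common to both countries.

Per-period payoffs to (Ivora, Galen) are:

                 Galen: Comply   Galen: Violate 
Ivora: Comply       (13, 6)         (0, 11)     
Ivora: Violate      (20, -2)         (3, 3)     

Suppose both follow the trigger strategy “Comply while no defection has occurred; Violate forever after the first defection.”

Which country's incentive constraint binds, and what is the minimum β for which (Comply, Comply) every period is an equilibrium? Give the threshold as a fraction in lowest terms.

Galen; β ≥ 5/8

For Ivora: deviation gain 20−13 = 7, per-period punishment loss 13−3 = 10. IC gives β ≥ 7/17.
For Galen: gain 5, loss 3 per period, so β ≥ 5/8.
The tighter constraint is Galen's, so cooperation needs β ≥ 5/8.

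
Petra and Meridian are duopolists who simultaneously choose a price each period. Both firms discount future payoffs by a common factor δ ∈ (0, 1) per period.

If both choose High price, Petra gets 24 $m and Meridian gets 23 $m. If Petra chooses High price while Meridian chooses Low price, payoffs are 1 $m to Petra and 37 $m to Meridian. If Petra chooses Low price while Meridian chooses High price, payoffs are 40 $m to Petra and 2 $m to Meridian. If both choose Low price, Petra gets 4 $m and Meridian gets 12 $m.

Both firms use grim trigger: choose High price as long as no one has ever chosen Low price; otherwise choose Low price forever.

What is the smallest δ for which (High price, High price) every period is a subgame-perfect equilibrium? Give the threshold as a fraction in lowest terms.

14/25

Petra: cooperation gives 24 each period; deviation gives 40 once then 4 forever.
  24/(1−δ) ≥ 40 + 4δ/(1−δ) ⇒ δ ≥ 16/36 = 4/9.
Meridian: cooperation gives 23 each period; deviation gives 37 once then 12 forever.
  δ ≥ 14/25.
Both must hold, so the binding constraint is Meridian's: δ ≥ 14/25.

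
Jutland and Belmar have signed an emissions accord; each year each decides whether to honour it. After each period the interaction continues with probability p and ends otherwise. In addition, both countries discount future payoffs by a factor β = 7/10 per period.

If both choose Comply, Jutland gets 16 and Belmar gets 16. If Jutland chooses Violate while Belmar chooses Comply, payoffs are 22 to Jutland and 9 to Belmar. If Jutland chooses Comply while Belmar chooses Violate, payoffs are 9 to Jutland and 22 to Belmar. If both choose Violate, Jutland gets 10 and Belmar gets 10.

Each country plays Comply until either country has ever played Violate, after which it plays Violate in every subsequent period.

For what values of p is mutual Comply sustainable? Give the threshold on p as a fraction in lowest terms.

5/7

With continuation probability p and discount β, the effective per-period discount factor is βp.
Grim-trigger IC: βp ≥ (22−16)/(22−10) = 1/2.
So p ≥ (1/2)/(7/10) = 5/7.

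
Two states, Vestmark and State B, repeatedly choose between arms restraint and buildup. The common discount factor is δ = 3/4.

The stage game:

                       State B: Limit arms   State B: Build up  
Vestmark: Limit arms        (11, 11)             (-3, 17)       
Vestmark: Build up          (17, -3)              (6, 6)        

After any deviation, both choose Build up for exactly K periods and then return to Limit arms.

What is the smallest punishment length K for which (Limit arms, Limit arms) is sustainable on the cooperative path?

Need Σ_{k=1}^{K} δ^k ≥ (17−11)/(11−6) = 1.2000 at δ = 3/4.
At K = 1 the sum is 0.7500 < 1.2000; at K = 2 it is 1.3125 ≥ 1.2000.
So the minimum punishment length is K = 2.

2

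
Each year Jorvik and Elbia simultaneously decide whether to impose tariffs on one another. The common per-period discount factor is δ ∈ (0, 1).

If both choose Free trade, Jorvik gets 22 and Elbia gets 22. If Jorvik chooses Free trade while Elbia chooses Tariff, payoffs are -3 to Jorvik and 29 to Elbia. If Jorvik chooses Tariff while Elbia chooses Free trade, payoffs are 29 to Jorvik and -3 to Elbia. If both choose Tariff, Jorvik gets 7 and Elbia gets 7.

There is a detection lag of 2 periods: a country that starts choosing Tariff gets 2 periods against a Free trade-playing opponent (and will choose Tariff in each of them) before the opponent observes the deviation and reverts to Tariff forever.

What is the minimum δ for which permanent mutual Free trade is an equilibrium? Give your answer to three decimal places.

The best deviation is to choose Tariff for all 2 undetected periods, earning 29 each, then 7 forever once detected.
Deviation value: 29(1−δ^2)/(1−δ) + 7δ^2/(1−δ); cooperation value: 22/(1−δ).
IC: 22 ≥ 29(1−δ^2) + 7δ^2 = 29 − 22δ^2.
So δ^2 ≥ 7/22, giving δ ≥ (7/22)^(1/2) ≈ 0.564.

0.564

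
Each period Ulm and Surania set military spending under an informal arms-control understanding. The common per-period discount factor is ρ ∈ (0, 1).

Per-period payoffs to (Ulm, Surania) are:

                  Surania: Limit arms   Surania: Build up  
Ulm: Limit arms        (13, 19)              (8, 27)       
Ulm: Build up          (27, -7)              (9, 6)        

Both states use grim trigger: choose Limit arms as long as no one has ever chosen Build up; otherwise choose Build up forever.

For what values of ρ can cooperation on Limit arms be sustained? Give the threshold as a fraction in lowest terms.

7/9

Ulm's threshold: (27−13)/(27−9) = 7/9.
Surania's threshold: (27−19)/(27−6) = 8/21.
7/9 > 8/21, so Ulm binds and ρ* = 7/9.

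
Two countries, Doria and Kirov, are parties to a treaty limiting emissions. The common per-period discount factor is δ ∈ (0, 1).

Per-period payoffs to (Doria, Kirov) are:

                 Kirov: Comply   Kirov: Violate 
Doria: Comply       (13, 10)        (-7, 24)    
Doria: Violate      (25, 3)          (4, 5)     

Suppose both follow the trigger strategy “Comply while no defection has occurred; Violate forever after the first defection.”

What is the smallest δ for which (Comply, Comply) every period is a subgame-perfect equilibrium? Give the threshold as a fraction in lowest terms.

Doria: cooperation gives 13 each period; deviation gives 25 once then 4 forever.
  13/(1−δ) ≥ 25 + 4δ/(1−δ) ⇒ δ ≥ 12/21 = 4/7.
Kirov: cooperation gives 10 each period; deviation gives 24 once then 5 forever.
  δ ≥ 14/19.
Both must hold, so the binding constraint is Kirov's: δ ≥ 14/19.

14/19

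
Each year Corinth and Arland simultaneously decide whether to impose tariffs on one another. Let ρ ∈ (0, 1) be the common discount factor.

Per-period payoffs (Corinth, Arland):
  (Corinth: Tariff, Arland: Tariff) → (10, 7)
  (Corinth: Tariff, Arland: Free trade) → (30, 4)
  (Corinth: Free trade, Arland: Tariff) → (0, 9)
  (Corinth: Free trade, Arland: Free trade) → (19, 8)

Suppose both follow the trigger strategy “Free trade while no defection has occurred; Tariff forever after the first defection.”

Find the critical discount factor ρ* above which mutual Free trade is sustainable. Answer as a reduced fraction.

11/20

For Corinth: deviation gain 30−19 = 11, per-period punishment loss 19−10 = 9. IC gives ρ ≥ 11/20.
For Arland: gain 1, loss 1 per period, so ρ ≥ 1/2.
The tighter constraint is Corinth's, so cooperation needs ρ ≥ 11/20.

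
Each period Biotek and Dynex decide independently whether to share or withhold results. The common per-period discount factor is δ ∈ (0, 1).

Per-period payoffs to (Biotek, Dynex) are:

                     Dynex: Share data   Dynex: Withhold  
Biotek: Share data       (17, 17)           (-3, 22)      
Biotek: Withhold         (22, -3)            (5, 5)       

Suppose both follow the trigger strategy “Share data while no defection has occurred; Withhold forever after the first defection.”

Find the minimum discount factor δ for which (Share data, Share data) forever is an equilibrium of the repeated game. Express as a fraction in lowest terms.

5/17

Cooperation forever yields 17 each period: 17/(1−δ).
Deviating yields 22 once, then 5 forever: 22 + 5δ/(1−δ).
No profitable deviation requires 17/(1−δ) ≥ 22 + 5δ/(1−δ).
Multiplying by (1−δ): 17 ≥ 22(1−δ) + 5δ = 22 − 17δ.
So 17δ ≥ 5, i.e. δ ≥ 5/17.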